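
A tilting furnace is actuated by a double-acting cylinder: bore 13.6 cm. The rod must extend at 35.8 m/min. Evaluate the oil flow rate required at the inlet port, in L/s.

Q ≈ 8.67 L/s

Cap-side area A_cap = π/4 × (13.6 cm)² = 145.3 cm^2
Q = A × v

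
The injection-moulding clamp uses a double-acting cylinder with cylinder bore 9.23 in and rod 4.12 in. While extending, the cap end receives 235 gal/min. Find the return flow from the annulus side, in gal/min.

Cap-side area A_cap = π/4 × (9.23 in)² = 66.91 in^2
Rod-side annular area A_ann = π/4 × (9.23² − 4.12²) = 53.58 in^2
Piston speed v = Q_in/A_cap; rod-end outflow Q_out = v × A_ann = Q_in × A_ann/A_cap.

Q_out ≈ 188 gal/min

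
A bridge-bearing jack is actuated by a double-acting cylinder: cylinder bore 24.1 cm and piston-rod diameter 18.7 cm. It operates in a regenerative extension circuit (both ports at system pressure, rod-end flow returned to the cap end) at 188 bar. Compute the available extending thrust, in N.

F ≈ 5.16e5 N

With equal pressure on both faces, forces on the annular region cancel; the net push is pressure × rod cross-section.
Rod cross-section A_rod = π/4 × (18.7 cm)² = 274.6 cm^2
F = P × A_rod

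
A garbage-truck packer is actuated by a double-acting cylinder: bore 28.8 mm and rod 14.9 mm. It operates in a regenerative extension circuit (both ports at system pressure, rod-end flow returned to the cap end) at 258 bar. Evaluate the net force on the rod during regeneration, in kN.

With equal pressure on both faces, forces on the annular region cancel; the net push is pressure × rod cross-section.
Rod cross-section A_rod = π/4 × (14.9 mm)² = 174.4 mm^2
F = P × A_rod

F ≈ 4.50 kN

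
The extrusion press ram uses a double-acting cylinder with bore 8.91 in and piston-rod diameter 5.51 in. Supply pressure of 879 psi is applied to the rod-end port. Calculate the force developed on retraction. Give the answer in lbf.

Rod-side annular area A_ann = π/4 × (8.91² − 5.51²) = 38.51 in^2
On retraction the pressure acts on the annular area (bore minus rod).
F = P × A_ann

F ≈ 33800 lbf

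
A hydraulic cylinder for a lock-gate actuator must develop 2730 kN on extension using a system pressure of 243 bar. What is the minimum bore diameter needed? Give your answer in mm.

D ≈ 378 mm

Extension force acts on the full piston face: F = P × (π/4)D².
D = √(4F / (πP)) = √(4 × 2730 kN / (π × 243 bar))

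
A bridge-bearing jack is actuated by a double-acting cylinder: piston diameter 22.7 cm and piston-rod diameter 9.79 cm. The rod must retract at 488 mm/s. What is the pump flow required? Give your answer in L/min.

Rod-side annular area A_ann = π/4 × (22.7² − 9.79²) = 329.4 cm^2
Q = A × v

Q ≈ 965 L/min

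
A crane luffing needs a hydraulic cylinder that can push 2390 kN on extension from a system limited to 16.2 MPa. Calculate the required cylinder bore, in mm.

Extension force acts on the full piston face: F = P × (π/4)D².
D = √(4F / (πP)) = √(4 × 2390 kN / (π × 16.2 MPa))

D ≈ 433 mm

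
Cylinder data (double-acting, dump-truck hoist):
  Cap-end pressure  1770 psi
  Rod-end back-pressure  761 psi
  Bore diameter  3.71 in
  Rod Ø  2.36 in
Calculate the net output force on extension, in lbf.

F ≈ 14200 lbf

Cap-side area A_cap = π/4 × (3.71 in)² = 10.81 in^2
Rod-side annular area A_ann = π/4 × (3.71² − 2.36²) = 6.436 in^2
Net thrust = P_cap·A_cap − P_rod·A_ann = 19130 lbf − 4898 lbf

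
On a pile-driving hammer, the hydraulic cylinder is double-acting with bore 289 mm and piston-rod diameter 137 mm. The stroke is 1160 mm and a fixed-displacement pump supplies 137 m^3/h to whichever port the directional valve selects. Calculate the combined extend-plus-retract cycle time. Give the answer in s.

Cap-side area A_cap = π/4 × (289 mm)² = 65600 mm^2
Rod-side annular area A_ann = π/4 × (289² − 137²) = 50860 mm^2
t_ext = A_cap·L/Q = 2.000 s
t_ret = A_ann·L/Q = 1.550 s
t_cycle = t_ext + t_ret

t ≈ 3.55 s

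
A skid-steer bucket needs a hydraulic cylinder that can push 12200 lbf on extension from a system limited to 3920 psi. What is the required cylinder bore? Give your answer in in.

Extension force acts on the full piston face: F = P × (π/4)D².
D = √(4F / (πP)) = √(4 × 12200 lbf / (π × 3920 psi))

D ≈ 1.99 in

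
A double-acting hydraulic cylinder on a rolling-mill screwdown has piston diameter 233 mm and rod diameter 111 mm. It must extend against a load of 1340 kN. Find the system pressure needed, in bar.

P ≈ 314 bar

Cap-side area A_cap = π/4 × (233 mm)² = 42640 mm^2
P = F / A = 1340 kN / A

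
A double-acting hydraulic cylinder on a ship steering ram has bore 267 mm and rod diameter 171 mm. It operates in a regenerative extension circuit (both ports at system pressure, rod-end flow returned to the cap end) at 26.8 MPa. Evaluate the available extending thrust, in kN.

With equal pressure on both faces, forces on the annular region cancel; the net push is pressure × rod cross-section.
Rod cross-section A_rod = π/4 × (171 mm)² = 22970 mm^2
F = P × A_rod

F ≈ 615 kN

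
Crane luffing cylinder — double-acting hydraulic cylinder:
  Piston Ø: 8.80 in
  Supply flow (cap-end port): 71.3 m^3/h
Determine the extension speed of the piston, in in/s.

v ≈ 19.9 in/s

Cap-side area A_cap = π/4 × (8.80 in)² = 60.82 in^2
v = Q / A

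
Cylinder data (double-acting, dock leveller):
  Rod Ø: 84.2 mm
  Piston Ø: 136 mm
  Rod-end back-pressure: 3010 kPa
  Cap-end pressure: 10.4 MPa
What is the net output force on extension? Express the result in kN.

F ≈ 124 kN

Cap-side area A_cap = π/4 × (136 mm)² = 14530 mm^2
Rod-side annular area A_ann = π/4 × (136² − 84.2²) = 8959 mm^2
Net thrust = P_cap·A_cap − P_rod·A_ann = 151.1 kN − 26.97 kN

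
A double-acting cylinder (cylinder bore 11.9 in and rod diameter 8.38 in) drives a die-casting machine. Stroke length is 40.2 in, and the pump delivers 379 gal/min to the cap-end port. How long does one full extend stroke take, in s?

t ≈ 3.06 s

Cap-side area A_cap = π/4 × (11.9 in)² = 111.2 in^2
Swept volume V = A × L; t = V / Q = A·L / Q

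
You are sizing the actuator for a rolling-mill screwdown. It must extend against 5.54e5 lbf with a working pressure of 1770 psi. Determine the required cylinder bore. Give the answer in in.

D ≈ 20.0 in

Extension force acts on the full piston face: F = P × (π/4)D².
D = √(4F / (πP)) = √(4 × 5.54e5 lbf / (π × 1770 psi))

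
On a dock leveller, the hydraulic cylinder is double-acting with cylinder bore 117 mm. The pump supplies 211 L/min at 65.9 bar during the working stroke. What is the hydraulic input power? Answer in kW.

Hydraulic power = P × Q

W ≈ 23.2 kW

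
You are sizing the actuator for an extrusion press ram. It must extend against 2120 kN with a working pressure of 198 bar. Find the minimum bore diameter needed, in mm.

Extension force acts on the full piston face: F = P × (π/4)D².
D = √(4F / (πP)) = √(4 × 2120 kN / (π × 198 bar))

D ≈ 369 mm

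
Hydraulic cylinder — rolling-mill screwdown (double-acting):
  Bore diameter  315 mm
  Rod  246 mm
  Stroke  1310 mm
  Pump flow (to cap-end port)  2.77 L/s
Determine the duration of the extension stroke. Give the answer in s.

t ≈ 36.9 s

Cap-side area A_cap = π/4 × (315 mm)² = 77930 mm^2
Swept volume V = A × L; t = V / Q = A·L / Q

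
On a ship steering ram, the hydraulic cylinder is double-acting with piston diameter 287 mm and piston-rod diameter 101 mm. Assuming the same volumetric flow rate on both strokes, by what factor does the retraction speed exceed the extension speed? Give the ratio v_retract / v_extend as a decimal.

v_ret/v_ext ≈ 1.14

Cap-side area A_cap = π/4 × (287 mm)² = 64690 mm^2
Rod-side annular area A_ann = π/4 × (287² − 101²) = 56680 mm^2
For equal Q, v ∝ 1/A, so v_ret/v_ext = A_cap/A_ann.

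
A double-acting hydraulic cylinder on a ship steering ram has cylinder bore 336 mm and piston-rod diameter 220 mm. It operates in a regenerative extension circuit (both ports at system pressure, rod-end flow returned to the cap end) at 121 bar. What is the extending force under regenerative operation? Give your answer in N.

F ≈ 4.60e5 N

With equal pressure on both faces, forces on the annular region cancel; the net push is pressure × rod cross-section.
Rod cross-section A_rod = π/4 × (220 mm)² = 38010 mm^2
F = P × A_rod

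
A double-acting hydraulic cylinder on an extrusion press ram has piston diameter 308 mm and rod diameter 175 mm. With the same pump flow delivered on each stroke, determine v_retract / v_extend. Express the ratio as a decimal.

v_ret/v_ext ≈ 1.48

Cap-side area A_cap = π/4 × (308 mm)² = 74510 mm^2
Rod-side annular area A_ann = π/4 × (308² − 175²) = 50450 mm^2
For equal Q, v ∝ 1/A, so v_ret/v_ext = A_cap/A_ann.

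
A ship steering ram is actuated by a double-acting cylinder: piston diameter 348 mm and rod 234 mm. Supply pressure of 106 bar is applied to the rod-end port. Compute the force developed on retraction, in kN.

Rod-side annular area A_ann = π/4 × (348² − 234²) = 52110 mm^2
On retraction the pressure acts on the annular area (bore minus rod).
F = P × A_ann

F ≈ 552 kN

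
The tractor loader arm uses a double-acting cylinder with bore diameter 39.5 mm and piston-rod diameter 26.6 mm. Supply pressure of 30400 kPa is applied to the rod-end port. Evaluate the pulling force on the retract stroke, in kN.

Rod-side annular area A_ann = π/4 × (39.5² − 26.6²) = 669.7 mm^2
On retraction the pressure acts on the annular area (bore minus rod).
F = P × A_ann

F ≈ 20.4 kN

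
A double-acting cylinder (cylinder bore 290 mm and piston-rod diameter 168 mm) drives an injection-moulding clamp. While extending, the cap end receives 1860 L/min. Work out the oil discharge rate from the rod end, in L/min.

Q_out ≈ 1240 L/min

Cap-side area A_cap = π/4 × (290 mm)² = 66050 mm^2
Rod-side annular area A_ann = π/4 × (290² − 168²) = 43880 mm^2
Piston speed v = Q_in/A_cap; rod-end outflow Q_out = v × A_ann = Q_in × A_ann/A_cap.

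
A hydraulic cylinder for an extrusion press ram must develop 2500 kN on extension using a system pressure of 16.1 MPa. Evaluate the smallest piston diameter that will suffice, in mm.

Extension force acts on the full piston face: F = P × (π/4)D².
D = √(4F / (πP)) = √(4 × 2500 kN / (π × 16.1 MPa))

D ≈ 445 mm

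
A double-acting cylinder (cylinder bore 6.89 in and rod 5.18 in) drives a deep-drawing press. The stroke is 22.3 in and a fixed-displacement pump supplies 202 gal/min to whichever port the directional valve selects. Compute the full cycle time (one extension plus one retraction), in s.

Cap-side area A_cap = π/4 × (6.89 in)² = 37.28 in^2
Rod-side annular area A_ann = π/4 × (6.89² − 5.18²) = 16.21 in^2
t_ext = A_cap·L/Q = 1.069 s
t_ret = A_ann·L/Q = 0.4648 s
t_cycle = t_ext + t_ret

t ≈ 1.53 s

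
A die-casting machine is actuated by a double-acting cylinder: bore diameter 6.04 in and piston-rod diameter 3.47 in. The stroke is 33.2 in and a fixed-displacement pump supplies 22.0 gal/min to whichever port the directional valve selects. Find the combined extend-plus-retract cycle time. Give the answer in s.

Cap-side area A_cap = π/4 × (6.04 in)² = 28.65 in^2
Rod-side annular area A_ann = π/4 × (6.04² − 3.47²) = 19.20 in^2
t_ext = A_cap·L/Q = 11.23 s
t_ret = A_ann·L/Q = 7.524 s
t_cycle = t_ext + t_ret

t ≈ 18.8 s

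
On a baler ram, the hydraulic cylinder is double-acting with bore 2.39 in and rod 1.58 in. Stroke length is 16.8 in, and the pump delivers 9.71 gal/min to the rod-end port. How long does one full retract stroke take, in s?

Rod-side annular area A_ann = π/4 × (2.39² − 1.58²) = 2.526 in^2
Swept volume V = A × L; t = V / Q = A·L / Q

t ≈ 1.13 s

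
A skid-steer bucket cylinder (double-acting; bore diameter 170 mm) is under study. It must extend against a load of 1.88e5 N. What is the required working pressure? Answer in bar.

Cap-side area A_cap = π/4 × (170 mm)² = 22700 mm^2
P = F / A = 1.88e5 N / A

P ≈ 82.8 bar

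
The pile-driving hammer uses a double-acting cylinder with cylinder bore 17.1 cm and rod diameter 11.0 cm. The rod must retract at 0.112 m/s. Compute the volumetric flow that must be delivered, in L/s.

Rod-side annular area A_ann = π/4 × (17.1² − 11.0²) = 134.6 cm^2
Q = A × v

Q ≈ 1.51 L/s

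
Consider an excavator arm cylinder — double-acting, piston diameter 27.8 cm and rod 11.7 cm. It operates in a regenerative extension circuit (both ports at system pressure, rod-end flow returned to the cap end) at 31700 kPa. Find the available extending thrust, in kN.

F ≈ 341 kN

With equal pressure on both faces, forces on the annular region cancel; the net push is pressure × rod cross-section.
Rod cross-section A_rod = π/4 × (11.7 cm)² = 107.5 cm^2
F = P × A_rod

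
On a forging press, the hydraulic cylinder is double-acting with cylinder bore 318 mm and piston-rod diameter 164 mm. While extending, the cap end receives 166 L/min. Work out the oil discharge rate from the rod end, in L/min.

Q_out ≈ 122 L/min

Cap-side area A_cap = π/4 × (318 mm)² = 79420 mm^2
Rod-side annular area A_ann = π/4 × (318² − 164²) = 58300 mm^2
Piston speed v = Q_in/A_cap; rod-end outflow Q_out = v × A_ann = Q_in × A_ann/A_cap.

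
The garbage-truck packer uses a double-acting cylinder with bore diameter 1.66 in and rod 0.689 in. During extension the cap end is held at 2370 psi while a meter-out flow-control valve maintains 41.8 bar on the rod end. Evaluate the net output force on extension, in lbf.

F ≈ 4040 lbf

Cap-side area A_cap = π/4 × (1.66 in)² = 2.164 in^2
Rod-side annular area A_ann = π/4 × (1.66² − 0.689²) = 1.791 in^2
Net thrust = P_cap·A_cap − P_rod·A_ann = 5129 lbf − 1086 lbf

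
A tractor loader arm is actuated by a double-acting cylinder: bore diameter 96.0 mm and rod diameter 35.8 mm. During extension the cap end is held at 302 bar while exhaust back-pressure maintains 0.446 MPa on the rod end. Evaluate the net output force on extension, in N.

Cap-side area A_cap = π/4 × (96.0 mm)² = 7238 mm^2
Rod-side annular area A_ann = π/4 × (96.0² − 35.8²) = 6232 mm^2
Net thrust = P_cap·A_cap − P_rod·A_ann = 2.186e5 N − 2779 N

F ≈ 2.16e5 N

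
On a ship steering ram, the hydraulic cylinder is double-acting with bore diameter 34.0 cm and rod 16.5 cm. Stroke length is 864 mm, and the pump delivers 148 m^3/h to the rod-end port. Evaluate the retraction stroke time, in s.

Rod-side annular area A_ann = π/4 × (34.0² − 16.5²) = 694.1 cm^2
Swept volume V = A × L; t = V / Q = A·L / Q

t ≈ 1.46 s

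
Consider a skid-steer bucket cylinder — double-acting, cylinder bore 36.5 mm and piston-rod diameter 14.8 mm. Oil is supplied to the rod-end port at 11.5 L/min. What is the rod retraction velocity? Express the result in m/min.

v ≈ 13.2 m/min

Rod-side annular area A_ann = π/4 × (36.5² − 14.8²) = 874.3 mm^2
Flow into the rod-end port fills the annular volume.
v = Q / A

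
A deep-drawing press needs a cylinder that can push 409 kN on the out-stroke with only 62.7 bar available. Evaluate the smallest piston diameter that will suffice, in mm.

D ≈ 288 mm

Extension force acts on the full piston face: F = P × (π/4)D².
D = √(4F / (πP)) = √(4 × 409 kN / (π × 62.7 bar))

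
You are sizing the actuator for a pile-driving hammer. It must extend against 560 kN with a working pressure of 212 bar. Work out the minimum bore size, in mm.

D ≈ 183 mm

Extension force acts on the full piston face: F = P × (π/4)D².
D = √(4F / (πP)) = √(4 × 560 kN / (π × 212 bar))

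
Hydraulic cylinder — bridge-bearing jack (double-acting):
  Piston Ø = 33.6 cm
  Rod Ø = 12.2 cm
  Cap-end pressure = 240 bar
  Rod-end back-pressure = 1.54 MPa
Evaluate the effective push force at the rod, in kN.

Cap-side area A_cap = π/4 × (33.6 cm)² = 886.7 cm^2
Rod-side annular area A_ann = π/4 × (33.6² − 12.2²) = 769.8 cm^2
Net thrust = P_cap·A_cap − P_rod·A_ann = 2128 kN − 118.5 kN

F ≈ 2010 kN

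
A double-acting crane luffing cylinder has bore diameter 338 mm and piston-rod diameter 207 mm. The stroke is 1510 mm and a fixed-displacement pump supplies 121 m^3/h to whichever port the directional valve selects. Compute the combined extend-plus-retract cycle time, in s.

Cap-side area A_cap = π/4 × (338 mm)² = 89730 mm^2
Rod-side annular area A_ann = π/4 × (338² − 207²) = 56070 mm^2
t_ext = A_cap·L/Q = 4.031 s
t_ret = A_ann·L/Q = 2.519 s
t_cycle = t_ext + t_ret

t ≈ 6.55 s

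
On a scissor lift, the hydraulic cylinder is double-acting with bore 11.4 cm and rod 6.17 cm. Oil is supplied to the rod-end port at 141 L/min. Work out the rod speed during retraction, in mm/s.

v ≈ 326 mm/s

Rod-side annular area A_ann = π/4 × (11.4² − 6.17²) = 72.17 cm^2
Flow into the rod-end port fills the annular volume.
v = Q / A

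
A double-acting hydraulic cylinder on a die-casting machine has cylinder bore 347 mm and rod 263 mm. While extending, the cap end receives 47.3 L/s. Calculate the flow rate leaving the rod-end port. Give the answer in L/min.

Cap-side area A_cap = π/4 × (347 mm)² = 94570 mm^2
Rod-side annular area A_ann = π/4 × (347² − 263²) = 40240 mm^2
Piston speed v = Q_in/A_cap; rod-end outflow Q_out = v × A_ann = Q_in × A_ann/A_cap.

Q_out ≈ 1210 L/min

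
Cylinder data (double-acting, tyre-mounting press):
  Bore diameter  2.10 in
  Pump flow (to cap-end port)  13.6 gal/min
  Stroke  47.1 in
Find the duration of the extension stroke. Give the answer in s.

t ≈ 3.12 s

Cap-side area A_cap = π/4 × (2.10 in)² = 3.464 in^2
Swept volume V = A × L; t = V / Q = A·L / Q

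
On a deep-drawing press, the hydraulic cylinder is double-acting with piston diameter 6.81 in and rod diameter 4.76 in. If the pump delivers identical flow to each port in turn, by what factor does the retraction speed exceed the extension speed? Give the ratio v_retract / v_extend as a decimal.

Cap-side area A_cap = π/4 × (6.81 in)² = 36.42 in^2
Rod-side annular area A_ann = π/4 × (6.81² − 4.76²) = 18.63 in^2
For equal Q, v ∝ 1/A, so v_ret/v_ext = A_cap/A_ann.

v_ret/v_ext ≈ 1.96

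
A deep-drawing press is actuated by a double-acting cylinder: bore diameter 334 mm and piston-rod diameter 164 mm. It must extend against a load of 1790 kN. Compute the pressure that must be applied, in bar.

P ≈ 204 bar

Cap-side area A_cap = π/4 × (334 mm)² = 87620 mm^2
P = F / A = 1790 kN / A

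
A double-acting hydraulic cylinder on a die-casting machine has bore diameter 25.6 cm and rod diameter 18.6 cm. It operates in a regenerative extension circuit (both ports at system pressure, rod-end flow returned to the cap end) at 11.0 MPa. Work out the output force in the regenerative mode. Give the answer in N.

With equal pressure on both faces, forces on the annular region cancel; the net push is pressure × rod cross-section.
Rod cross-section A_rod = π/4 × (18.6 cm)² = 271.7 cm^2
F = P × A_rod

F ≈ 2.99e5 N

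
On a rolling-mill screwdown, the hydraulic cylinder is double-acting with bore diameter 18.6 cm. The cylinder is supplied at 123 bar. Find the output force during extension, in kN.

F ≈ 334 kN

Cap-side area A_cap = π/4 × (18.6 cm)² = 271.7 cm^2
F = P × A_cap = 123 bar × A_cap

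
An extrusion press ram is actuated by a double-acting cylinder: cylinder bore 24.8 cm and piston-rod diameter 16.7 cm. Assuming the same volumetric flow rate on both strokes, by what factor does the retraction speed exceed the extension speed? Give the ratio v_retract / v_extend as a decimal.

v_ret/v_ext ≈ 1.83

Cap-side area A_cap = π/4 × (24.8 cm)² = 483.1 cm^2
Rod-side annular area A_ann = π/4 × (24.8² − 16.7²) = 264.0 cm^2
For equal Q, v ∝ 1/A, so v_ret/v_ext = A_cap/A_ann.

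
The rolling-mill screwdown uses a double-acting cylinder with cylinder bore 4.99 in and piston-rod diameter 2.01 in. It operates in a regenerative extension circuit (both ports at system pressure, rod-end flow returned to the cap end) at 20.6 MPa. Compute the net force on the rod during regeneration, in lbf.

F ≈ 9480 lbf

With equal pressure on both faces, forces on the annular region cancel; the net push is pressure × rod cross-section.
Rod cross-section A_rod = π/4 × (2.01 in)² = 3.173 in^2
F = P × A_rod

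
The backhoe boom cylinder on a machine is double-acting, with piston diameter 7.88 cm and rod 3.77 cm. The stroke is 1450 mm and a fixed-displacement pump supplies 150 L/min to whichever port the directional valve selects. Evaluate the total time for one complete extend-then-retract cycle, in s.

t ≈ 5.01 s

Cap-side area A_cap = π/4 × (7.88 cm)² = 48.77 cm^2
Rod-side annular area A_ann = π/4 × (7.88² − 3.77²) = 37.61 cm^2
t_ext = A_cap·L/Q = 2.829 s
t_ret = A_ann·L/Q = 2.181 s
t_cycle = t_ext + t_ret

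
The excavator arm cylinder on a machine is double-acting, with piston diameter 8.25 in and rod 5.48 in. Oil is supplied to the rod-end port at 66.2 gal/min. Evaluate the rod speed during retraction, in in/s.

Rod-side annular area A_ann = π/4 × (8.25² − 5.48²) = 29.87 in^2
Flow into the rod-end port fills the annular volume.
v = Q / A

v ≈ 8.53 in/s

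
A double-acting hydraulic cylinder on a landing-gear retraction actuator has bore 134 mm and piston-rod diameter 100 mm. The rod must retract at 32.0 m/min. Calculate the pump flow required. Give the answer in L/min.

Rod-side annular area A_ann = π/4 × (134² − 100²) = 6249 mm^2
Q = A × v

Q ≈ 200 L/min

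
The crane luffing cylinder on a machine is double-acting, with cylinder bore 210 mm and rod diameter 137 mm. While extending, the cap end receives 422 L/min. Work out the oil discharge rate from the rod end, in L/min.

Q_out ≈ 242 L/min

Cap-side area A_cap = π/4 × (210 mm)² = 34640 mm^2
Rod-side annular area A_ann = π/4 × (210² − 137²) = 19890 mm^2
Piston speed v = Q_in/A_cap; rod-end outflow Q_out = v × A_ann = Q_in × A_ann/A_cap.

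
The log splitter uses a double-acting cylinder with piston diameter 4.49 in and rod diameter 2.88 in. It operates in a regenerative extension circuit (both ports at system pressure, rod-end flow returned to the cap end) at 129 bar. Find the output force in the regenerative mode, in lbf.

F ≈ 12200 lbf

With equal pressure on both faces, forces on the annular region cancel; the net push is pressure × rod cross-section.
Rod cross-section A_rod = π/4 × (2.88 in)² = 6.514 in^2
F = P × A_rod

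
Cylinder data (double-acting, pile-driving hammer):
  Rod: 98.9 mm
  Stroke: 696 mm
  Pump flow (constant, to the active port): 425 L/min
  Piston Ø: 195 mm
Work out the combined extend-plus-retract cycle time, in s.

Cap-side area A_cap = π/4 × (195 mm)² = 29860 mm^2
Rod-side annular area A_ann = π/4 × (195² − 98.9²) = 22180 mm^2
t_ext = A_cap·L/Q = 2.934 s
t_ret = A_ann·L/Q = 2.180 s
t_cycle = t_ext + t_ret

t ≈ 5.11 s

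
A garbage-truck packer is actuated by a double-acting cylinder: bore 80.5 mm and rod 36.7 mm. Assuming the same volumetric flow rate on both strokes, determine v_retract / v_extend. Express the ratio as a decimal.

Cap-side area A_cap = π/4 × (80.5 mm)² = 5090 mm^2
Rod-side annular area A_ann = π/4 × (80.5² − 36.7²) = 4032 mm^2
For equal Q, v ∝ 1/A, so v_ret/v_ext = A_cap/A_ann.

v_ret/v_ext ≈ 1.26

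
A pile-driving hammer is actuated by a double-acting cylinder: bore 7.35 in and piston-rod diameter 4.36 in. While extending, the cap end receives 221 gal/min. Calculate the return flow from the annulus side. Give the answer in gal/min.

Q_out ≈ 143 gal/min

Cap-side area A_cap = π/4 × (7.35 in)² = 42.43 in^2
Rod-side annular area A_ann = π/4 × (7.35² − 4.36²) = 27.50 in^2
Piston speed v = Q_in/A_cap; rod-end outflow Q_out = v × A_ann = Q_in × A_ann/A_cap.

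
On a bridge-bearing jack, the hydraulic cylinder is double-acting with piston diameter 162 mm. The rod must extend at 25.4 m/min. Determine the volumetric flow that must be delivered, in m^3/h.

Q ≈ 31.4 m^3/h

Cap-side area A_cap = π/4 × (162 mm)² = 20610 mm^2
Q = A × v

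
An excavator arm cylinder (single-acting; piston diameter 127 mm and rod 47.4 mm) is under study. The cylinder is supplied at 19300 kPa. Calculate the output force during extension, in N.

Cap-side area A_cap = π/4 × (127 mm)² = 12670 mm^2
F = P × A_cap = 19300 kPa × A_cap

F ≈ 2.44e5 N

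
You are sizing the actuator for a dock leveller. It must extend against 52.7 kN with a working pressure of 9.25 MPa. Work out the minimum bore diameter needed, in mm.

Extension force acts on the full piston face: F = P × (π/4)D².
D = √(4F / (πP)) = √(4 × 52.7 kN / (π × 9.25 MPa))

D ≈ 85.2 mm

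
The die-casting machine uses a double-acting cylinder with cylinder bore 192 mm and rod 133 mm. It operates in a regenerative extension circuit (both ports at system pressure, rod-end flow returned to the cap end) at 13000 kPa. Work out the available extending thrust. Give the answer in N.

With equal pressure on both faces, forces on the annular region cancel; the net push is pressure × rod cross-section.
Rod cross-section A_rod = π/4 × (133 mm)² = 13890 mm^2
F = P × A_rod

F ≈ 1.81e5 N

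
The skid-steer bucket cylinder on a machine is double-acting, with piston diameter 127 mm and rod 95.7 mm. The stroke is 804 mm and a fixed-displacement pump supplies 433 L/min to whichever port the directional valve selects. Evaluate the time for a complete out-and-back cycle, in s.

t ≈ 2.02 s

Cap-side area A_cap = π/4 × (127 mm)² = 12670 mm^2
Rod-side annular area A_ann = π/4 × (127² − 95.7²) = 5475 mm^2
t_ext = A_cap·L/Q = 1.411 s
t_ret = A_ann·L/Q = 0.6099 s
t_cycle = t_ext + t_ret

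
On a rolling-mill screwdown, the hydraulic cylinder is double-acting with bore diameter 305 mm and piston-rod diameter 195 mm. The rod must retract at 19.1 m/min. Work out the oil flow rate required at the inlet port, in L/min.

Q ≈ 825 L/min

Rod-side annular area A_ann = π/4 × (305² − 195²) = 43200 mm^2
Q = A × v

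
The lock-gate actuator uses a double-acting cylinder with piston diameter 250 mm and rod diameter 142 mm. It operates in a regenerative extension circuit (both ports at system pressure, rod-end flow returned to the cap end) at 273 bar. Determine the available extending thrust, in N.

With equal pressure on both faces, forces on the annular region cancel; the net push is pressure × rod cross-section.
Rod cross-section A_rod = π/4 × (142 mm)² = 15840 mm^2
F = P × A_rod

F ≈ 4.32e5 N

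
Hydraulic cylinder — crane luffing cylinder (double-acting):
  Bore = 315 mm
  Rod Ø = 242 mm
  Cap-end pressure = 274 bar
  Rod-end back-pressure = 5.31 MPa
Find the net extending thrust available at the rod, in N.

F ≈ 1.97e6 N

Cap-side area A_cap = π/4 × (315 mm)² = 77930 mm^2
Rod-side annular area A_ann = π/4 × (315² − 242²) = 31940 mm^2
Net thrust = P_cap·A_cap − P_rod·A_ann = 2.135e6 N − 1.696e5 N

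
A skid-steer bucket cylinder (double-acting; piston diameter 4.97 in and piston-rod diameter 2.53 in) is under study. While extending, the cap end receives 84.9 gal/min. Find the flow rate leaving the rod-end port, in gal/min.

Q_out ≈ 62.9 gal/min

Cap-side area A_cap = π/4 × (4.97 in)² = 19.40 in^2
Rod-side annular area A_ann = π/4 × (4.97² − 2.53²) = 14.37 in^2
Piston speed v = Q_in/A_cap; rod-end outflow Q_out = v × A_ann = Q_in × A_ann/A_cap.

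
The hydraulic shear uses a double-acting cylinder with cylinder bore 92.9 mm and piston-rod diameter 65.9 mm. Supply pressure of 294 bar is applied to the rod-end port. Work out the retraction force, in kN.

F ≈ 99.0 kN

Rod-side annular area A_ann = π/4 × (92.9² − 65.9²) = 3367 mm^2
On retraction the pressure acts on the annular area (bore minus rod).
F = P × A_ann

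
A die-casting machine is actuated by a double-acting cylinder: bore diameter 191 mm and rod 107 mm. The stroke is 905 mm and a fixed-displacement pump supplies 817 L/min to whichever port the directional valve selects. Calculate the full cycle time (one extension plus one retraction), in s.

t ≈ 3.21 s

Cap-side area A_cap = π/4 × (191 mm)² = 28650 mm^2
Rod-side annular area A_ann = π/4 × (191² − 107²) = 19660 mm^2
t_ext = A_cap·L/Q = 1.904 s
t_ret = A_ann·L/Q = 1.307 s
t_cycle = t_ext + t_ret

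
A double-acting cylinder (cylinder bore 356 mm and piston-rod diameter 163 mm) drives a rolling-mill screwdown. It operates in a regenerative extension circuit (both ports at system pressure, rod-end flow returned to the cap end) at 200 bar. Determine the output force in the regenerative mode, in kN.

With equal pressure on both faces, forces on the annular region cancel; the net push is pressure × rod cross-section.
Rod cross-section A_rod = π/4 × (163 mm)² = 20870 mm^2
F = P × A_rod

F ≈ 417 kN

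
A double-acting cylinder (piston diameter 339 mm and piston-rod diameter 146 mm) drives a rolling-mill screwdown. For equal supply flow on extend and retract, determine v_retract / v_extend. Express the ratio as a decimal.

Cap-side area A_cap = π/4 × (339 mm)² = 90260 mm^2
Rod-side annular area A_ann = π/4 × (339² − 146²) = 73520 mm^2
For equal Q, v ∝ 1/A, so v_ret/v_ext = A_cap/A_ann.

v_ret/v_ext ≈ 1.23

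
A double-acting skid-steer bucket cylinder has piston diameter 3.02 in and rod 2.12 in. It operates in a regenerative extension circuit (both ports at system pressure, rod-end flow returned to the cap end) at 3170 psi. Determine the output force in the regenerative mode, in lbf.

With equal pressure on both faces, forces on the annular region cancel; the net push is pressure × rod cross-section.
Rod cross-section A_rod = π/4 × (2.12 in)² = 3.530 in^2
F = P × A_rod

F ≈ 11200 lbf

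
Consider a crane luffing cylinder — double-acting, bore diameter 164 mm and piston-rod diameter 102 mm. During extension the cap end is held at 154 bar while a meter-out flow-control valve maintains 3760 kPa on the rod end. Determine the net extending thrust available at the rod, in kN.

F ≈ 277 kN

Cap-side area A_cap = π/4 × (164 mm)² = 21120 mm^2
Rod-side annular area A_ann = π/4 × (164² − 102²) = 12950 mm^2
Net thrust = P_cap·A_cap − P_rod·A_ann = 325.3 kN − 48.70 kN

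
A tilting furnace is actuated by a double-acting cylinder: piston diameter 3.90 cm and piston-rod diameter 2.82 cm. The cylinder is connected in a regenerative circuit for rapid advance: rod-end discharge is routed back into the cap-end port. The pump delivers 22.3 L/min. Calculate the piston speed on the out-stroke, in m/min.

v ≈ 35.7 m/min

In regeneration the rod-end outflow joins the pump flow into the cap end, so the net volume the pump must supply per unit advance equals the rod cross-section area.
Rod cross-section A_rod = π/4 × (2.82 cm)² = 6.246 cm^2
v = Q_pump / A_rod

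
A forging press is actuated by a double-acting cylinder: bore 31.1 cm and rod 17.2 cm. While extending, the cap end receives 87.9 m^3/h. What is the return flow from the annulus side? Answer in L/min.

Q_out ≈ 1020 L/min

Cap-side area A_cap = π/4 × (31.1 cm)² = 759.6 cm^2
Rod-side annular area A_ann = π/4 × (31.1² − 17.2²) = 527.3 cm^2
Piston speed v = Q_in/A_cap; rod-end outflow Q_out = v × A_ann = Q_in × A_ann/A_cap.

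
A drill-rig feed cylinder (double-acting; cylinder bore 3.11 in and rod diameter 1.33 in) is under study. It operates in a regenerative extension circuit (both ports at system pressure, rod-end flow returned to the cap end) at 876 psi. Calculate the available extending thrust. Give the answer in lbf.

With equal pressure on both faces, forces on the annular region cancel; the net push is pressure × rod cross-section.
Rod cross-section A_rod = π/4 × (1.33 in)² = 1.389 in^2
F = P × A_rod

F ≈ 1220 lbf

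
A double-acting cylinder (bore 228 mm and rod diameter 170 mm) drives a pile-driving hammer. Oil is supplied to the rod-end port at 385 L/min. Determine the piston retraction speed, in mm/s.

Rod-side annular area A_ann = π/4 × (228² − 170²) = 18130 mm^2
Flow into the rod-end port fills the annular volume.
v = Q / A

v ≈ 354 mm/s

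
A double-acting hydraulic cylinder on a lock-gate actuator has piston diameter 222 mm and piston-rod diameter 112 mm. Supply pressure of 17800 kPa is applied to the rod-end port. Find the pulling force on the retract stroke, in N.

Rod-side annular area A_ann = π/4 × (222² − 112²) = 28860 mm^2
On retraction the pressure acts on the annular area (bore minus rod).
F = P × A_ann

F ≈ 5.14e5 N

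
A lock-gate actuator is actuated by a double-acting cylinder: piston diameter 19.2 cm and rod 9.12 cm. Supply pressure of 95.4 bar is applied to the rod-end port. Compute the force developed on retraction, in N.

F ≈ 2.14e5 N

Rod-side annular area A_ann = π/4 × (19.2² − 9.12²) = 224.2 cm^2
On retraction the pressure acts on the annular area (bore minus rod).
F = P × A_ann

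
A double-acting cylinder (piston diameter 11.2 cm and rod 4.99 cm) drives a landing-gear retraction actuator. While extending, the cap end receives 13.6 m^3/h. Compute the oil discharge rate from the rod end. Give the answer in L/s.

Cap-side area A_cap = π/4 × (11.2 cm)² = 98.52 cm^2
Rod-side annular area A_ann = π/4 × (11.2² − 4.99²) = 78.96 cm^2
Piston speed v = Q_in/A_cap; rod-end outflow Q_out = v × A_ann = Q_in × A_ann/A_cap.

Q_out ≈ 3.03 L/s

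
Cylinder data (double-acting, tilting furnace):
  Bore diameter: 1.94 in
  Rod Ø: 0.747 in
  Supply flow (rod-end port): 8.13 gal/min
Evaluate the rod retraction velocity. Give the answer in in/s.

v ≈ 12.4 in/s

Rod-side annular area A_ann = π/4 × (1.94² − 0.747²) = 2.518 in^2
Flow into the rod-end port fills the annular volume.
v = Q / A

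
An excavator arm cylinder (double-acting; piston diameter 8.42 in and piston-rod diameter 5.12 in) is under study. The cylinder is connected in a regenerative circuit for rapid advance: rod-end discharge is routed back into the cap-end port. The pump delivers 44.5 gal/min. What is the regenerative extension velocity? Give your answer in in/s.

In regeneration the rod-end outflow joins the pump flow into the cap end, so the net volume the pump must supply per unit advance equals the rod cross-section area.
Rod cross-section A_rod = π/4 × (5.12 in)² = 20.59 in^2
v = Q_pump / A_rod

v ≈ 8.32 in/s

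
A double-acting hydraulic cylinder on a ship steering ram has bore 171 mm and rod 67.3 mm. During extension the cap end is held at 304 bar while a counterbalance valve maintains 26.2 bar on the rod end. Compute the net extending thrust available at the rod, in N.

Cap-side area A_cap = π/4 × (171 mm)² = 22970 mm^2
Rod-side annular area A_ann = π/4 × (171² − 67.3²) = 19410 mm^2
Net thrust = P_cap·A_cap − P_rod·A_ann = 6.982e5 N − 50850 N

F ≈ 6.47e5 N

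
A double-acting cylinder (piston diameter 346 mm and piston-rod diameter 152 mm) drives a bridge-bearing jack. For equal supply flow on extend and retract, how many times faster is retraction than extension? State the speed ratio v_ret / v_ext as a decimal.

v_ret/v_ext ≈ 1.24

Cap-side area A_cap = π/4 × (346 mm)² = 94020 mm^2
Rod-side annular area A_ann = π/4 × (346² − 152²) = 75880 mm^2
For equal Q, v ∝ 1/A, so v_ret/v_ext = A_cap/A_ann.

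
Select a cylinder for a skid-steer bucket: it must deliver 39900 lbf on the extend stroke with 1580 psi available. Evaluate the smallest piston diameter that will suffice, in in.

D ≈ 5.67 in

Extension force acts on the full piston face: F = P × (π/4)D².
D = √(4F / (πP)) = √(4 × 39900 lbf / (π × 1580 psi))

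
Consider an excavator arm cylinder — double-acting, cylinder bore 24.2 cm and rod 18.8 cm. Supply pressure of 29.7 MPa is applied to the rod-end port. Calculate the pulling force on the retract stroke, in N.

F ≈ 5.42e5 N

Rod-side annular area A_ann = π/4 × (24.2² − 18.8²) = 182.4 cm^2
On retraction the pressure acts on the annular area (bore minus rod).
F = P × A_ann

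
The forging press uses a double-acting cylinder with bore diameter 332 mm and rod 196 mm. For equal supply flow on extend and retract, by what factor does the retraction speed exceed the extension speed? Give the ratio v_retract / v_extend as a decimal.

v_ret/v_ext ≈ 1.53

Cap-side area A_cap = π/4 × (332 mm)² = 86570 mm^2
Rod-side annular area A_ann = π/4 × (332² − 196²) = 56400 mm^2
For equal Q, v ∝ 1/A, so v_ret/v_ext = A_cap/A_ann.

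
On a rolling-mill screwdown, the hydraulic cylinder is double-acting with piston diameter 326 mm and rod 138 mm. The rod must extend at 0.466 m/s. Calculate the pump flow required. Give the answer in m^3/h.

Cap-side area A_cap = π/4 × (326 mm)² = 83470 mm^2
Q = A × v

Q ≈ 140 m^3/h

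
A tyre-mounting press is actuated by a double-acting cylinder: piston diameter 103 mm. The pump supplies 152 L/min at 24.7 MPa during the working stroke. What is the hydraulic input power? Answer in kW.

W ≈ 62.6 kW

Hydraulic power = P × Q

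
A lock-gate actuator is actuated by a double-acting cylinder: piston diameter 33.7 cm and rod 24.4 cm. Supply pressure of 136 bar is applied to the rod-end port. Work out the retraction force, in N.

Rod-side annular area A_ann = π/4 × (33.7² − 24.4²) = 424.4 cm^2
On retraction the pressure acts on the annular area (bore minus rod).
F = P × A_ann

F ≈ 5.77e5 N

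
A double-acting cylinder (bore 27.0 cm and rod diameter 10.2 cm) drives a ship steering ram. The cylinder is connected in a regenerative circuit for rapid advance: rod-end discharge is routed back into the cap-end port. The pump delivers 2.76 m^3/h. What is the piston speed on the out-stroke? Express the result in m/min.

In regeneration the rod-end outflow joins the pump flow into the cap end, so the net volume the pump must supply per unit advance equals the rod cross-section area.
Rod cross-section A_rod = π/4 × (10.2 cm)² = 81.71 cm^2
v = Q_pump / A_rod

v ≈ 5.63 m/min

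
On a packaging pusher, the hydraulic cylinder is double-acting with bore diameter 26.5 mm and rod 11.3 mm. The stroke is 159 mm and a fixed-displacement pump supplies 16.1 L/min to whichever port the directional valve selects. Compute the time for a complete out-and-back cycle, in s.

Cap-side area A_cap = π/4 × (26.5 mm)² = 551.5 mm^2
Rod-side annular area A_ann = π/4 × (26.5² − 11.3²) = 451.3 mm^2
t_ext = A_cap·L/Q = 0.3268 s
t_ret = A_ann·L/Q = 0.2674 s
t_cycle = t_ext + t_ret

t ≈ 0.594 s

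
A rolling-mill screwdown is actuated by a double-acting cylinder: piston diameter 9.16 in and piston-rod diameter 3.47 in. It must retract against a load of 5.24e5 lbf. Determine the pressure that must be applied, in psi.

P ≈ 9280 psi

Rod-side annular area A_ann = π/4 × (9.16² − 3.47²) = 56.44 in^2
Retraction: pressure acts on the annular area.
P = F / A = 5.24e5 lbf / A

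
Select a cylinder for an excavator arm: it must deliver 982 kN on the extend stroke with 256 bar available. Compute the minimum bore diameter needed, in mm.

D ≈ 221 mm

Extension force acts on the full piston face: F = P × (π/4)D².
D = √(4F / (πP)) = √(4 × 982 kN / (π × 256 bar))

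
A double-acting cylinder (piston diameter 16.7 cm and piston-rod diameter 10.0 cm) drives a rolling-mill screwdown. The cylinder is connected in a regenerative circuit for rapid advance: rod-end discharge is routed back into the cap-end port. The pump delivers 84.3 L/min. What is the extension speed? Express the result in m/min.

In regeneration the rod-end outflow joins the pump flow into the cap end, so the net volume the pump must supply per unit advance equals the rod cross-section area.
Rod cross-section A_rod = π/4 × (10.0 cm)² = 78.54 cm^2
v = Q_pump / A_rod

v ≈ 10.7 m/min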